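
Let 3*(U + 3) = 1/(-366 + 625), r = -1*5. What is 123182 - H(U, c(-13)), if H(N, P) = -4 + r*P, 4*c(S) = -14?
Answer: 246337/2 ≈ 1.2317e+5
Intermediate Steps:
r = -5
U = -2330/777 (U = -3 + 1/(3*(-366 + 625)) = -3 + (1/3)/259 = -3 + (1/3)*(1/259) = -3 + 1/777 = -2330/777 ≈ -2.9987)
c(S) = -7/2 (c(S) = (1/4)*(-14) = -7/2)
H(N, P) = -4 - 5*P
123182 - H(U, c(-13)) = 123182 - (-4 - 5*(-7/2)) = 123182 - (-4 + 35/2) = 123182 - 1*27/2 = 123182 - 27/2 = 246337/2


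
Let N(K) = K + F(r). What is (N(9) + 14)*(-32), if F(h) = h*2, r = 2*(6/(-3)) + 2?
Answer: -608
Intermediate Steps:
r = -2 (r = 2*(6*(-⅓)) + 2 = 2*(-2) + 2 = -4 + 2 = -2)
F(h) = 2*h
N(K) = -4 + K (N(K) = K + 2*(-2) = K - 4 = -4 + K)
(N(9) + 14)*(-32) = ((-4 + 9) + 14)*(-32) = (5 + 14)*(-32) = 19*(-32) = -608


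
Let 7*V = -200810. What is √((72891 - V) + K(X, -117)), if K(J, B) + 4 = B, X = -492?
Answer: 10*√49714/7 ≈ 318.52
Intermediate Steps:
V = -200810/7 (V = (⅐)*(-200810) = -200810/7 ≈ -28687.)
K(J, B) = -4 + B
√((72891 - V) + K(X, -117)) = √((72891 - 1*(-200810/7)) + (-4 - 117)) = √((72891 + 200810/7) - 121) = √(711047/7 - 121) = √(710200/7) = 10*√49714/7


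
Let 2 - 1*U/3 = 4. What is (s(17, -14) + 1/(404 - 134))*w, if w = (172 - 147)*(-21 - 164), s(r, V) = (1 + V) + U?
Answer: 4744325/54 ≈ 87858.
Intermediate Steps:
U = -6 (U = 6 - 3*4 = 6 - 12 = -6)
s(r, V) = -5 + V (s(r, V) = (1 + V) - 6 = -5 + V)
w = -4625 (w = 25*(-185) = -4625)
(s(17, -14) + 1/(404 - 134))*w = ((-5 - 14) + 1/(404 - 134))*(-4625) = (-19 + 1/270)*(-4625) = -5129/270*(-4625) = 4744325/54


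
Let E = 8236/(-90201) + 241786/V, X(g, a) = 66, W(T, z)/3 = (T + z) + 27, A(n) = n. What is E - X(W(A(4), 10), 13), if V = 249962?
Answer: -734169811969/11273411181 ≈ -65.124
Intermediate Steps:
W(T, z) = 81 + 3*T + 3*z (W(T, z) = 3*((T + z) + 27) = 3*(27 + T + z) = 81 + 3*T + 3*z)
E = 9875325977/11273411181 (E = 8236/(-90201) + 241786/249962 = 8236*(-1/90201) + 241786*(1/249962) = -8236/90201 + 120893/124981 = 9875325977/11273411181 ≈ 0.87598)
E - X(W(A(4), 10), 13) = 9875325977/11273411181 - 1*66 = 9875325977/11273411181 - 66 = -734169811969/11273411181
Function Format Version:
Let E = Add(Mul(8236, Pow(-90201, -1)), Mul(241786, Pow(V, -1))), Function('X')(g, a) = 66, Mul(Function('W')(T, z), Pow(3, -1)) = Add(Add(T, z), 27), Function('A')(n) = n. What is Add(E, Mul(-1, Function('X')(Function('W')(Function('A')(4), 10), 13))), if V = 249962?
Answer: Rational(-734169811969, 11273411181) ≈ -65.124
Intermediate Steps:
Function('W')(T, z) = Add(81, Mul(3, T), Mul(3, z)) (Function('W')(T, z) = Mul(3, Add(Add(T, z), 27)) = Mul(3, Add(27, T, z)) = Add(81, Mul(3, T), Mul(3, z)))
E = Rational(9875325977, 11273411181) (E = Add(Mul(8236, Pow(-90201, -1)), Mul(241786, Pow(249962, -1))) = Add(Mul(8236, Rational(-1, 90201)), Mul(241786, Rational(1, 249962))) = Add(Rational(-8236, 90201), Rational(120893, 124981)) = Rational(9875325977, 11273411181) ≈ 0.87598)
Add(E, Mul(-1, Function('X')(Function('W')(Function('A')(4), 10), 13))) = Add(Rational(9875325977, 11273411181), Mul(-1, 66)) = Add(Rational(9875325977, 11273411181), -66) = Rational(-734169811969, 11273411181)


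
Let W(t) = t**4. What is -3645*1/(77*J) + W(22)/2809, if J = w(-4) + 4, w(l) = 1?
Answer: 15989951/216293 ≈ 73.927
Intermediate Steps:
J = 5 (J = 1 + 4 = 5)
-3645*1/(77*J) + W(22)/2809 = -3645/(77*5) + 22**4/2809 = -3645/385 + 234256*(1/2809) = -3645*1/385 + 234256/2809 = -729/77 + 234256/2809 = 15989951/216293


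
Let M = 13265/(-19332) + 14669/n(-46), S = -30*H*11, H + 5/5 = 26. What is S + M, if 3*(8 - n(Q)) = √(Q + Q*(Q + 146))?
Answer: -406251494027/50475852 + 44007*I*√4646/5222 ≈ -8048.4 + 574.41*I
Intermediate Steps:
H = 25 (H = -1 + 26 = 25)
n(Q) = 8 - √(Q + Q*(146 + Q))/3 (n(Q) = 8 - √(Q + Q*(Q + 146))/3 = 8 - √(Q + Q*(146 + Q))/3)
S = -8250 (S = -30*25*11 = -750*11 = -8250)
M = -13265/19332 + 14669/(8 - I*√4646/3) (M = 13265/(-19332) + 14669/(8 - I*√46*√(147 - 46)/3) = 13265*(-1/19332) + 14669/(8 - I*√4646/3) = -13265/19332 + 14669/(8 - I*√4646/3) ≈ 201.57 + 574.41*I)
S + M = -8250 + (10174284973/50475852 + 44007*I*√4646/5222) = -406251494027/50475852 + 44007*I*√4646/5222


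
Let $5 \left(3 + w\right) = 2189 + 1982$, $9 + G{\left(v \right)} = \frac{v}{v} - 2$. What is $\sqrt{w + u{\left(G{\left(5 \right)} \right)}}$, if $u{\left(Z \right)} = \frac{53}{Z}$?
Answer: $\frac{\sqrt{82590}}{10} \approx 28.738$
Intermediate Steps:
$G{\left(v \right)} = -10$ ($G{\left(v \right)} = -9 - \left(2 - \frac{v}{v}\right) = -9 + \left(1 - 2\right) = -9 - 1 = -10$)
$w = \frac{4156}{5}$ ($w = -3 + \frac{2189 + 1982}{5} = -3 + \frac{1}{5} \cdot 4171 = -3 + \frac{4171}{5} = \frac{4156}{5} \approx 831.2$)
$\sqrt{w + u{\left(G{\left(5 \right)} \right)}} = \sqrt{\frac{4156}{5} + \frac{53}{-10}} = \sqrt{\frac{4156}{5} + 53 \left(- \frac{1}{10}\right)} = \sqrt{\frac{4156}{5} - \frac{53}{10}} = \sqrt{\frac{8259}{10}} = \frac{\sqrt{82590}}{10}$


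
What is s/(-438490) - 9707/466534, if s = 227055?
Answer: -5509264990/10228524683 ≈ -0.53862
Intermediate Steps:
s/(-438490) - 9707/466534 = 227055/(-438490) - 9707/466534 = 227055*(-1/438490) - 9707*1/466534 = -45411/87698 - 9707/466534 = -5509264990/10228524683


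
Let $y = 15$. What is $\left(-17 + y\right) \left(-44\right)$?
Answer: $88$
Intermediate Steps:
$\left(-17 + y\right) \left(-44\right) = \left(-17 + 15\right) \left(-44\right) = \left(-2\right) \left(-44\right) = 88$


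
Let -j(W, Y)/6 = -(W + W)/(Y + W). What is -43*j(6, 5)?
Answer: -3096/11 ≈ -281.45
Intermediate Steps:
j(W, Y) = 12*W/(W + Y) (j(W, Y) = -(-6)*(W + W)/(Y + W) = -(-6)*(2*W)/(W + Y) = -(-6)*2*W/(W + Y) = -(-12)*W/(W + Y) = 12*W/(W + Y))
-43*j(6, 5) = -516*6/(6 + 5) = -516*6/11 = -43*72/11 = -3096/11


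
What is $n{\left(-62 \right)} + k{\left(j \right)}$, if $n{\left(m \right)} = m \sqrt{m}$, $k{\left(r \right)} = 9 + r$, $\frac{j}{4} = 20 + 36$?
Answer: $233 - 62 i \sqrt{62} \approx 233.0 - 488.19 i$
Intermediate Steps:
$j = 224$ ($j = 4 \left(20 + 36\right) = 4 \cdot 56 = 224$)
$n{\left(m \right)} = m^{\frac{3}{2}}$
$n{\left(-62 \right)} + k{\left(j \right)} = \left(-62\right)^{\frac{3}{2}} + \left(9 + 224\right) = - 62 i \sqrt{62} + 233 = 233 - 62 i \sqrt{62}$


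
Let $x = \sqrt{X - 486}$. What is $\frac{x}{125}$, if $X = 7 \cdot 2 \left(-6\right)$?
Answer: $\frac{i \sqrt{570}}{125} \approx 0.191 i$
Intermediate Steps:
$X = -84$ ($X = 14 \left(-6\right) = -84$)
$x = i \sqrt{570}$ ($x = \sqrt{-84 - 486} = \sqrt{-570} = i \sqrt{570} \approx 23.875 i$)
$\frac{x}{125} = \frac{i \sqrt{570}}{125}$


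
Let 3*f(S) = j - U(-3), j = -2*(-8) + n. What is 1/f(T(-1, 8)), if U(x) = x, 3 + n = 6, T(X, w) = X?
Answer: 3/22 ≈ 0.13636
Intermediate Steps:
n = 3 (n = -3 + 6 = 3)
j = 19 (j = -2*(-8) + 3 = 16 + 3 = 19)
f(S) = 22/3 (f(S) = (19 - 1*(-3))/3 = (19 + 3)/3 = (1/3)*22 = 22/3)
1/f(T(-1, 8)) = 1/(22/3) = 3/22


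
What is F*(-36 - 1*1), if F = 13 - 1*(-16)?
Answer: -1073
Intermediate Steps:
F = 29 (F = 13 + 16 = 29)
F*(-36 - 1*1) = 29*(-36 - 1*1) = 29*(-36 - 1) = 29*(-37) = -1073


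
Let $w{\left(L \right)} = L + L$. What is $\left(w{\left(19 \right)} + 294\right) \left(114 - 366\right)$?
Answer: $-83664$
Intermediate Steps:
$w{\left(L \right)} = 2 L$
$\left(w{\left(19 \right)} + 294\right) \left(114 - 366\right) = \left(2 \cdot 19 + 294\right) \left(114 - 366\right) = \left(38 + 294\right) \left(-252\right) = 332 \left(-252\right) = -83664$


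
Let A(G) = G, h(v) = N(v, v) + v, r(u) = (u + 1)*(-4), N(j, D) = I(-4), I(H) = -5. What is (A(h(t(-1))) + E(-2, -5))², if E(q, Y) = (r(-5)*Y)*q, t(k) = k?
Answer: 23716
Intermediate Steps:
N(j, D) = -5
r(u) = -4 - 4*u (r(u) = (1 + u)*(-4) = -4 - 4*u)
h(v) = -5 + v
E(q, Y) = 16*Y*q (E(q, Y) = ((-4 - 4*(-5))*Y)*q = ((-4 + 20)*Y)*q = (16*Y)*q = 16*Y*q)
(A(h(t(-1))) + E(-2, -5))² = ((-5 - 1) + 16*(-5)*(-2))² = (-6 + 160)² = 154² = 23716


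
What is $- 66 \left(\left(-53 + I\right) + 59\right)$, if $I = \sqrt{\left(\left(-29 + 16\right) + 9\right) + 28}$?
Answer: $-396 - 132 \sqrt{6} \approx -719.33$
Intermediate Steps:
$I = 2 \sqrt{6}$ ($I = \sqrt{\left(-13 + 9\right) + 28} = \sqrt{-4 + 28} = \sqrt{24} = 2 \sqrt{6} \approx 4.899$)
$- 66 \left(\left(-53 + I\right) + 59\right) = - 66 \left(\left(-53 + 2 \sqrt{6}\right) + 59\right) = - 66 \left(6 + 2 \sqrt{6}\right) = -396 - 132 \sqrt{6}$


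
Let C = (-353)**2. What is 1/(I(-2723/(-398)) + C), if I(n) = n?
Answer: 398/49597105 ≈ 8.0247e-6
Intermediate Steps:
C = 124609
1/(I(-2723/(-398)) + C) = 1/(-2723/(-398) + 124609) = 1/(-2723*(-1/398) + 124609) = 1/(2723/398 + 124609) = 1/(49597105/398) = 398/49597105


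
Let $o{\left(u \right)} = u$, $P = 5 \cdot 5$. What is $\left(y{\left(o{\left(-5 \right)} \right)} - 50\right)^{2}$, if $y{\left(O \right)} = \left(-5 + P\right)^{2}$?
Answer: $122500$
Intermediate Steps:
$P = 25$
$y{\left(O \right)} = 400$ ($y{\left(O \right)} = \left(-5 + 25\right)^{2} = 20^{2} = 400$)
$\left(y{\left(o{\left(-5 \right)} \right)} - 50\right)^{2} = \left(400 - 50\right)^{2} = 350^{2} = 122500$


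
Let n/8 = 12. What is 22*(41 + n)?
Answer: 3014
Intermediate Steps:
n = 96 (n = 8*12 = 96)
22*(41 + n) = 22*(41 + 96) = 22*137 = 3014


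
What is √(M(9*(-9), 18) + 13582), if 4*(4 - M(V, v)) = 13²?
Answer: 5*√2167/2 ≈ 116.38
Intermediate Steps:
M(V, v) = -153/4 (M(V, v) = 4 - ¼*13² = 4 - ¼*169 = 4 - 169/4 = -153/4)
√(M(9*(-9), 18) + 13582) = √(-153/4 + 13582) = √(54175/4) = 5*√2167/2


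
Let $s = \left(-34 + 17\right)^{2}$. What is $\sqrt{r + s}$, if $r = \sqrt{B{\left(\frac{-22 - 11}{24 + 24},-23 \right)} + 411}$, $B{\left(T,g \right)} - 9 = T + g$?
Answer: $\frac{\sqrt{1156 + \sqrt{6341}}}{2} \approx 17.576$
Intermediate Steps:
$B{\left(T,g \right)} = 9 + T + g$ ($B{\left(T,g \right)} = 9 + \left(T + g\right) = 9 + T + g$)
$r = \frac{\sqrt{6341}}{4}$ ($r = \sqrt{\left(9 + \frac{-22 - 11}{24 + 24} - 23\right) + 411} = \sqrt{\left(9 - \frac{33}{48} - 23\right) + 411} = \sqrt{\left(9 - \frac{11}{16} - 23\right) + 411} = \sqrt{- \frac{235}{16} + 411} = \sqrt{\frac{6341}{16}} = \frac{\sqrt{6341}}{4} \approx 19.908$)
$s = 289$ ($s = \left(-17\right)^{2} = 289$)
$\sqrt{r + s} = \sqrt{\frac{\sqrt{6341}}{4} + 289} = \sqrt{289 + \frac{\sqrt{6341}}{4}}$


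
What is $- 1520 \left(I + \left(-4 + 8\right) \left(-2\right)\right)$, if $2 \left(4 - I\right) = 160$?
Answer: $127680$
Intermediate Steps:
$I = -76$ ($I = 4 - 80 = -76$)
$- 1520 \left(I + \left(-4 + 8\right) \left(-2\right)\right) = - 1520 \left(-76 + \left(-4 + 8\right) \left(-2\right)\right) = - 1520 \left(-76 + 4 \left(-2\right)\right) = - 1520 \left(-76 - 8\right) = \left(-1520\right) \left(-84\right) = 127680$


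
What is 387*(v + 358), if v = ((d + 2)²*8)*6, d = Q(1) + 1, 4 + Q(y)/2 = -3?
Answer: 2386242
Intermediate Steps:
Q(y) = -14 (Q(y) = -8 + 2*(-3) = -8 - 6 = -14)
d = -13 (d = -14 + 1 = -13)
v = 5808 (v = ((-13 + 2)²*8)*6 = ((-11)²*8)*6 = (121*8)*6 = 968*6 = 5808)
387*(v + 358) = 387*(5808 + 358) = 387*6166 = 2386242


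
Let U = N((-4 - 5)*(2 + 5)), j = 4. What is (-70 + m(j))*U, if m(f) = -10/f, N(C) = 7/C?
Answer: 145/18 ≈ 8.0556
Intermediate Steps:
U = -⅑ (U = 7/(((-4 - 5)*(2 + 5))) = 7/((-9*7)) = 7/(-63) = 7*(-1/63) = -⅑ ≈ -0.11111)
(-70 + m(j))*U = (-70 - 10/4)*(-⅑) = (-70 - 10*¼)*(-⅑) = (-70 - 5/2)*(-⅑) = -145/2*(-⅑) = 145/18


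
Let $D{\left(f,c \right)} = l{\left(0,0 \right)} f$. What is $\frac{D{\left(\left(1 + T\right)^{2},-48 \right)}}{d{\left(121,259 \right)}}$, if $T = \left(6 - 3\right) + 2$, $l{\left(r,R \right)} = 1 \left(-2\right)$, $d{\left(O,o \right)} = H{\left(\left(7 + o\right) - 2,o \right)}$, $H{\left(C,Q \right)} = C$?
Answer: $- \frac{3}{11} \approx -0.27273$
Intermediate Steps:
$d{\left(O,o \right)} = 5 + o$ ($d{\left(O,o \right)} = \left(7 + o\right) - 2 = 5 + o$)
$l{\left(r,R \right)} = -2$
$T = 5$ ($T = 3 + 2 = 5$)
$D{\left(f,c \right)} = - 2 f$
$\frac{D{\left(\left(1 + T\right)^{2},-48 \right)}}{d{\left(121,259 \right)}} = \frac{\left(-2\right) \left(1 + 5\right)^{2}}{5 + 259} = \frac{\left(-2\right) 6^{2}}{264} = \left(-2\right) 36 \cdot \frac{1}{264} = \left(-72\right) \frac{1}{264} = - \frac{3}{11}$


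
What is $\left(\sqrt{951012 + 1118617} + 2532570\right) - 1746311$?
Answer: $786259 + \sqrt{2069629} \approx 7.877 \cdot 10^{5}$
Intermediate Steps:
$\left(\sqrt{951012 + 1118617} + 2532570\right) - 1746311 = \left(\sqrt{2069629} + 2532570\right) - 1746311 = \left(2532570 + \sqrt{2069629}\right) - 1746311 = 786259 + \sqrt{2069629}$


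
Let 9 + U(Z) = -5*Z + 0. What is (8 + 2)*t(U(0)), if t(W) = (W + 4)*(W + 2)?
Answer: 350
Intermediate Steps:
U(Z) = -9 - 5*Z (U(Z) = -9 + (-5*Z + 0) = -9 - 5*Z)
t(W) = (2 + W)*(4 + W) (t(W) = (4 + W)*(2 + W) = (2 + W)*(4 + W))
(8 + 2)*t(U(0)) = (8 + 2)*(8 + (-9 - 5*0)**2 + 6*(-9 - 5*0)) = 10*(8 + (-9 + 0)**2 + 6*(-9 + 0)) = 10*(8 + (-9)**2 + 6*(-9)) = 10*(8 + 81 - 54) = 10*35 = 350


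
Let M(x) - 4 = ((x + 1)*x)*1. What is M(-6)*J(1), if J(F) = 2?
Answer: 68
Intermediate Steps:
M(x) = 4 + x*(1 + x) (M(x) = 4 + ((x + 1)*x)*1 = 4 + ((1 + x)*x)*1 = 4 + (x*(1 + x))*1 = 4 + x*(1 + x))
M(-6)*J(1) = (4 - 6 + (-6)**2)*2 = (4 - 6 + 36)*2 = 34*2 = 68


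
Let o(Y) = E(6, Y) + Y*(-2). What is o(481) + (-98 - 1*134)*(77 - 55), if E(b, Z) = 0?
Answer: -6066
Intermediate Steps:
o(Y) = -2*Y (o(Y) = 0 + Y*(-2) = 0 - 2*Y = -2*Y)
o(481) + (-98 - 1*134)*(77 - 55) = -2*481 + (-98 - 1*134)*(77 - 55) = -962 + (-98 - 134)*22 = -962 - 232*22 = -962 - 5104 = -6066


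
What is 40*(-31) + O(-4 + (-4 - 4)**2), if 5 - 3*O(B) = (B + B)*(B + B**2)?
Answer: -442915/3 ≈ -1.4764e+5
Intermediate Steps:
O(B) = 5/3 - 2*B*(B + B**2)/3 (O(B) = 5/3 - (B + B)*(B + B**2)/3 = 5/3 - 2*B*(B + B**2)/3)
40*(-31) + O(-4 + (-4 - 4)**2) = 40*(-31) + (5/3 - 2*(-4 + (-4 - 4)**2)**2/3 - 2*(-4 + (-4 - 4)**2)**3/3) = -1240 + (5/3 - 2*(-4 + (-8)**2)**2/3 - 2*(-4 + (-8)**2)**3/3) = -1240 + (5/3 - 2*(-4 + 64)**2/3 - 2*(-4 + 64)**3/3) = -1240 + (5/3 - 2/3*60**2 - 2/3*60**3) = -1240 + (5/3 - 2/3*3600 - 2/3*216000) = -1240 + (5/3 - 2400 - 144000) = -1240 - 439195/3 = -442915/3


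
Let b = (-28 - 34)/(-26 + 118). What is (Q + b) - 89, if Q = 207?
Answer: 5397/46 ≈ 117.33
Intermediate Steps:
b = -31/46 (b = -62/92 = -62*1/92 = -31/46 ≈ -0.67391)
(Q + b) - 89 = (207 - 31/46) - 89 = 9491/46 - 89 = 5397/46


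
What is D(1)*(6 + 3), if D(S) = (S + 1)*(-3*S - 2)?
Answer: -90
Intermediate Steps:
D(S) = (1 + S)*(-2 - 3*S)
D(1)*(6 + 3) = (-2 - 5*1 - 3*1²)*(6 + 3) = (-2 - 5 - 3*1)*9 = (-2 - 5 - 3)*9 = -10*9 = -90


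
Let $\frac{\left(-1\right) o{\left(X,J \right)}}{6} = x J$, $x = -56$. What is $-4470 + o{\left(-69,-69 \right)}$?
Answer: $-27654$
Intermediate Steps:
$o{\left(X,J \right)} = 336 J$ ($o{\left(X,J \right)} = - 6 \left(- 56 J\right) = 336 J$)
$-4470 + o{\left(-69,-69 \right)} = -4470 + 336 \left(-69\right) = -4470 - 23184 = -27654$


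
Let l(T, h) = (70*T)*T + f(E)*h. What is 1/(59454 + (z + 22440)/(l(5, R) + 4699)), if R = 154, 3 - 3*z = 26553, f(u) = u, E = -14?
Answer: 477/28361068 ≈ 1.6819e-5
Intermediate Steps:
z = -8850 (z = 1 - ⅓*26553 = 1 - 8851 = -8850)
l(T, h) = -14*h + 70*T² (l(T, h) = (70*T)*T - 14*h = 70*T² - 14*h = -14*h + 70*T²)
1/(59454 + (z + 22440)/(l(5, R) + 4699)) = 1/(59454 + (-8850 + 22440)/((-14*154 + 70*5²) + 4699)) = 1/(59454 + 13590/((-2156 + 70*25) + 4699)) = 1/(59454 + 13590/((-2156 + 1750) + 4699)) = 1/(59454 + 13590/(-406 + 4699)) = 1/(59454 + 13590/4293) = 1/(59454 + 13590*(1/4293)) = 1/(59454 + 1510/477) = 1/(28361068/477) = 477/28361068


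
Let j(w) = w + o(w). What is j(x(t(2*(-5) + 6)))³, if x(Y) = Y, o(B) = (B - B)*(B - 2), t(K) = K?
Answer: -64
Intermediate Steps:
o(B) = 0 (o(B) = 0*(-2 + B) = 0)
j(w) = w (j(w) = w + 0 = w)
j(x(t(2*(-5) + 6)))³ = (2*(-5) + 6)³ = (-10 + 6)³ = (-4)³ = -64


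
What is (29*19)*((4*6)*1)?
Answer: 13224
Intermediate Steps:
(29*19)*((4*6)*1) = 551*(24*1) = 551*24 = 13224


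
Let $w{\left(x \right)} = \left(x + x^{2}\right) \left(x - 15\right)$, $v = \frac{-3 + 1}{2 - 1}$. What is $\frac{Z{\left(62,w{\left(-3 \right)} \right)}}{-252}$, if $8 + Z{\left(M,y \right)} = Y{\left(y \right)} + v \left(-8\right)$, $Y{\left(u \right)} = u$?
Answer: $\frac{25}{63} \approx 0.39683$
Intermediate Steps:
$v = -2$ ($v = - \frac{2}{1} = \left(-2\right) 1 = -2$)
$w{\left(x \right)} = \left(-15 + x\right) \left(x + x^{2}\right)$ ($w{\left(x \right)} = \left(x + x^{2}\right) \left(-15 + x\right) = \left(-15 + x\right) \left(x + x^{2}\right)$)
$Z{\left(M,y \right)} = 8 + y$ ($Z{\left(M,y \right)} = -8 + \left(y - -16\right) = -8 + \left(y + 16\right) = -8 + \left(16 + y\right) = 8 + y$)
$\frac{Z{\left(62,w{\left(-3 \right)} \right)}}{-252} = \frac{8 - 3 \left(-15 + \left(-3\right)^{2} - -42\right)}{-252} = \left(8 - 3 \left(-15 + 9 + 42\right)\right) \left(- \frac{1}{252}\right) = \left(8 - 108\right) \left(- \frac{1}{252}\right) = \left(-100\right) \left(- \frac{1}{252}\right) = \frac{25}{63}$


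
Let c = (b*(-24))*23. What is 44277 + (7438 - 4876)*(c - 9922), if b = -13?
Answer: -6990975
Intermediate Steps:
c = 7176 (c = -13*(-24)*23 = 312*23 = 7176)
44277 + (7438 - 4876)*(c - 9922) = 44277 + (7438 - 4876)*(7176 - 9922) = 44277 + 2562*(-2746) = 44277 - 7035252 = -6990975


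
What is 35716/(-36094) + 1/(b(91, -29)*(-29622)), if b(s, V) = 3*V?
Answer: -46022083765/46509176358 ≈ -0.98953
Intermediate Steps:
35716/(-36094) + 1/(b(91, -29)*(-29622)) = 35716/(-36094) + 1/((3*(-29))*(-29622)) = 35716*(-1/36094) - 1/29622/(-87) = -17858/18047 - 1/87*(-1/29622) = -17858/18047 + 1/2577114 = -46022083765/46509176358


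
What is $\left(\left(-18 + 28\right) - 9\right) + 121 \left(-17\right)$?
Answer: $-2056$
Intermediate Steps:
$\left(\left(-18 + 28\right) - 9\right) + 121 \left(-17\right) = \left(10 - 9\right) - 2057 = 1 - 2057 = -2056$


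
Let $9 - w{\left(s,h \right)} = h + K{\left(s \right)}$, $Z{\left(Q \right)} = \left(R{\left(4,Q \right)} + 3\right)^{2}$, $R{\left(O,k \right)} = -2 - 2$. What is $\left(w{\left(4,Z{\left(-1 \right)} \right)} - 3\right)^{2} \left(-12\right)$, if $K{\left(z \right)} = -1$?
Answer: $-432$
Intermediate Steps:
$R{\left(O,k \right)} = -4$ ($R{\left(O,k \right)} = -2 - 2 = -4$)
$Z{\left(Q \right)} = 1$ ($Z{\left(Q \right)} = \left(-4 + 3\right)^{2} = \left(-1\right)^{2} = 1$)
$w{\left(s,h \right)} = 10 - h$ ($w{\left(s,h \right)} = 9 - \left(h - 1\right) = 9 - \left(-1 + h\right) = 10 - h$)
$\left(w{\left(4,Z{\left(-1 \right)} \right)} - 3\right)^{2} \left(-12\right) = \left(\left(10 - 1\right) - 3\right)^{2} \left(-12\right) = \left(9 - 3\right)^{2} \left(-12\right) = 6^{2} \left(-12\right) = 36 \left(-12\right) = -432$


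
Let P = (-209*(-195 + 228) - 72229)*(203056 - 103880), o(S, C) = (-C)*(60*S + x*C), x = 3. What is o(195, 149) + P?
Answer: -7849210079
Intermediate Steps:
o(S, C) = -C*(3*C + 60*S) (o(S, C) = (-C)*(60*S + 3*C) = (-C)*(3*C + 60*S) = -C*(3*C + 60*S))
P = -7847400176 (P = (-209*33 - 72229)*99176 = (-6897 - 72229)*99176 = -79126*99176 = -7847400176)
o(195, 149) + P = -3*149*(149 + 20*195) - 7847400176 = -3*149*(149 + 3900) - 7847400176 = -3*149*4049 - 7847400176 = -1809903 - 7847400176 = -7849210079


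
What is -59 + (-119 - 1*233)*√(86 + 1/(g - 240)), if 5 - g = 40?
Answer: -59 - 32*√260139/5 ≈ -3323.2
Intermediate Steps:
g = -35 (g = 5 - 1*40 = 5 - 40 = -35)
-59 + (-119 - 1*233)*√(86 + 1/(g - 240)) = -59 + (-119 - 1*233)*√(86 + 1/(-35 - 240)) = -59 + (-119 - 233)*√(86 + 1/(-275)) = -59 - 352*√(86 - 1/275) = -59 - 32*√260139/5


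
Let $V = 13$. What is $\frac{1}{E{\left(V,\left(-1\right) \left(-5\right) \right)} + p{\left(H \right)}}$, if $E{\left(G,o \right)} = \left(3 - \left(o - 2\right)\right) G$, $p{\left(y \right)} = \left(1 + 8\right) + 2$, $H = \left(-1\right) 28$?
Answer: $\frac{1}{11} \approx 0.090909$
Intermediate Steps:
$H = -28$
$p{\left(y \right)} = 11$ ($p{\left(y \right)} = 9 + 2 = 11$)
$E{\left(G,o \right)} = G \left(5 - o\right)$ ($E{\left(G,o \right)} = \left(3 - \left(o - 2\right)\right) G = \left(3 - \left(-2 + o\right)\right) G = \left(5 - o\right) G = G \left(5 - o\right)$)
$\frac{1}{E{\left(V,\left(-1\right) \left(-5\right) \right)} + p{\left(H \right)}} = \frac{1}{13 \left(5 - \left(-1\right) \left(-5\right)\right) + 11} = \frac{1}{13 \left(5 - 5\right) + 11} = \frac{1}{13 \cdot 0 + 11} = \frac{1}{0 + 11} = \frac{1}{11}$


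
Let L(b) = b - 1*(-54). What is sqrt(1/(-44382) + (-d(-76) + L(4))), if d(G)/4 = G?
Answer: sqrt(713053772106)/44382 ≈ 19.026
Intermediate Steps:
d(G) = 4*G
L(b) = 54 + b (L(b) = b + 54 = 54 + b)
sqrt(1/(-44382) + (-d(-76) + L(4))) = sqrt(1/(-44382) + (-4*(-76) + (54 + 4))) = sqrt(-1/44382 + (-1*(-304) + 58)) = sqrt(-1/44382 + (304 + 58)) = sqrt(-1/44382 + 362) = sqrt(16066283/44382) = sqrt(713053772106)/44382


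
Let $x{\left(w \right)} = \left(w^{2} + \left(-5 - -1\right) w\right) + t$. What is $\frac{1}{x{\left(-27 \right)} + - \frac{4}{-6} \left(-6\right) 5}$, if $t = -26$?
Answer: $\frac{1}{791} \approx 0.0012642$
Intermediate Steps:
$x{\left(w \right)} = -26 + w^{2} - 4 w$ ($x{\left(w \right)} = \left(w^{2} + \left(-5 - -1\right) w\right) - 26 = \left(w^{2} + \left(-5 + 1\right) w\right) - 26 = \left(w^{2} - 4 w\right) - 26 = -26 + w^{2} - 4 w$)
$\frac{1}{x{\left(-27 \right)} + - \frac{4}{-6} \left(-6\right) 5} = \frac{1}{\left(-26 + \left(-27\right)^{2} - -108\right) + - \frac{4}{-6} \left(-6\right) 5} = \frac{1}{\left(-26 + 729 + 108\right) + \left(-4\right) \left(- \frac{1}{6}\right) \left(-6\right) 5} = \frac{1}{811 + \frac{2}{3} \left(-6\right) 5} = \frac{1}{811 - 20} = \frac{1}{791}$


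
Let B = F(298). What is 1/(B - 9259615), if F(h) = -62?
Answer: -1/9259677 ≈ -1.0800e-7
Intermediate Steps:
B = -62
1/(B - 9259615) = 1/(-62 - 9259615) = 1/(-9259677) = -1/9259677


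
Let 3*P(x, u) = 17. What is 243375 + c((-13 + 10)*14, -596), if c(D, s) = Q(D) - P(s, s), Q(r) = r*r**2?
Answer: 507844/3 ≈ 1.6928e+5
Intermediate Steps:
Q(r) = r**3
P(x, u) = 17/3 (P(x, u) = (1/3)*17 = 17/3)
c(D, s) = -17/3 + D**3 (c(D, s) = D**3 - 1*17/3 = D**3 - 17/3 = -17/3 + D**3)
243375 + c((-13 + 10)*14, -596) = 243375 + (-17/3 + ((-13 + 10)*14)**3) = 243375 + (-17/3 + (-3*14)**3) = 243375 + (-17/3 + (-42)**3) = 243375 + (-17/3 - 74088) = 243375 - 222281/3 = 507844/3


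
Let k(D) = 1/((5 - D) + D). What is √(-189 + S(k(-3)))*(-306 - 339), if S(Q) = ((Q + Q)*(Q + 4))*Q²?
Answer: -129*I*√118083/5 ≈ -8865.7*I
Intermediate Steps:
k(D) = ⅕ (k(D) = 1/5 = ⅕)
S(Q) = 2*Q³*(4 + Q) (S(Q) = ((2*Q)*(4 + Q))*Q² = (2*Q*(4 + Q))*Q² = 2*Q³*(4 + Q))
√(-189 + S(k(-3)))*(-306 - 339) = √(-189 + 2*(⅕)³*(4 + ⅕))*(-306 - 339) = √(-189 + 2*(1/125)*(21/5))*(-645) = √(-189 + 42/625)*(-645) = √(-118083/625)*(-645) = (I*√118083/25)*(-645) = -129*I*√118083/5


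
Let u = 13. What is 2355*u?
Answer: 30615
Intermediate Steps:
2355*u = 2355*13 = 30615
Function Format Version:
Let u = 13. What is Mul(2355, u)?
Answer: 30615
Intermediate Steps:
Mul(2355, u) = Mul(2355, 13) = 30615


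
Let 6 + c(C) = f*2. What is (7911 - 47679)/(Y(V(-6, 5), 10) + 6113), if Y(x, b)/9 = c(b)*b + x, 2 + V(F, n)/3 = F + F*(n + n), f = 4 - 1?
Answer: -39768/4277 ≈ -9.2981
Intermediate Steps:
f = 3
c(C) = 0 (c(C) = -6 + 3*2 = -6 + 6 = 0)
V(F, n) = -6 + 3*F + 6*F*n (V(F, n) = -6 + 3*(F + F*(n + n)) = -6 + 3*(F + F*(2*n)) = -6 + 3*(F + 2*F*n) = -6 + (3*F + 6*F*n) = -6 + 3*F + 6*F*n)
Y(x, b) = 9*x (Y(x, b) = 9*(0*b + x) = 9*(0 + x) = 9*x)
(7911 - 47679)/(Y(V(-6, 5), 10) + 6113) = (7911 - 47679)/(9*(-6 + 3*(-6) + 6*(-6)*5) + 6113) = -39768/(9*(-6 - 18 - 180) + 6113) = -39768/(9*(-204) + 6113) = -39768/(-1836 + 6113) = -39768/4277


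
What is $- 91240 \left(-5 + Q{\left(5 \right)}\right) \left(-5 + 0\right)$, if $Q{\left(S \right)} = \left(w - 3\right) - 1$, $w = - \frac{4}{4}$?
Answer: $-4562000$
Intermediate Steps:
$w = -1$ ($w = \left(-4\right) \frac{1}{4} = -1$)
$Q{\left(S \right)} = -5$ ($Q{\left(S \right)} = \left(-1 - 3\right) - 1 = -4 - 1 = -5$)
$- 91240 \left(-5 + Q{\left(5 \right)}\right) \left(-5 + 0\right) = - 91240 \left(-5 - 5\right) \left(-5 + 0\right) = - 91240 \left(\left(-10\right) \left(-5\right)\right) = \left(-91240\right) 50 = -4562000$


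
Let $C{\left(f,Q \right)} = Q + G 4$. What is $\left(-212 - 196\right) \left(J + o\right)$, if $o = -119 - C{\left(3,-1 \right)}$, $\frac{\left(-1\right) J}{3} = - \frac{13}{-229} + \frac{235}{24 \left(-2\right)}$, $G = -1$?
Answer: $\frac{18589755}{458} \approx 40589.0$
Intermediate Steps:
$C{\left(f,Q \right)} = -4 + Q$ ($C{\left(f,Q \right)} = Q - 4 = -4 + Q$)
$J = \frac{53191}{3664}$ ($J = - 3 \left(- \frac{13}{-229} + \frac{235}{24 \left(-2\right)}\right) = - 3 \left(\left(-13\right) \left(- \frac{1}{229}\right) + \frac{235}{-48}\right) = - 3 \left(\frac{13}{229} + 235 \left(- \frac{1}{48}\right)\right) = - 3 \left(\frac{13}{229} - \frac{235}{48}\right) = \left(-3\right) \left(- \frac{53191}{10992}\right) = \frac{53191}{3664} \approx 14.517$)
$o = -114$ ($o = -119 - \left(-4 - 1\right) = -119 - -5 = -119 + 5 = -114$)
$\left(-212 - 196\right) \left(J + o\right) = \left(-212 - 196\right) \left(\frac{53191}{3664} - 114\right) = \left(-408\right) \left(- \frac{364505}{3664}\right) = \frac{18589755}{458}$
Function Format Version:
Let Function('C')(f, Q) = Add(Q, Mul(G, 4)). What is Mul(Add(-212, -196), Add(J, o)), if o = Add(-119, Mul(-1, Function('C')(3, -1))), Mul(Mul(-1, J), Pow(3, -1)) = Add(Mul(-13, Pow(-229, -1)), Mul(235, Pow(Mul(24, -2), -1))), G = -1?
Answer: Rational(18589755, 458) ≈ 40589.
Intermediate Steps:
Function('C')(f, Q) = Add(-4, Q) (Function('C')(f, Q) = Add(Q, Mul(-1, 4)) = Add(Q, -4) = Add(-4, Q))
J = Rational(53191, 3664) (J = Mul(-3, Add(Mul(-13, Pow(-229, -1)), Mul(235, Pow(Mul(24, -2), -1)))) = Mul(-3, Add(Mul(-13, Rational(-1, 229)), Mul(235, Pow(-48, -1)))) = Mul(-3, Add(Rational(13, 229), Mul(235, Rational(-1, 48)))) = Mul(-3, Add(Rational(13, 229), Rational(-235, 48))) = Mul(-3, Rational(-53191, 10992)) = Rational(53191, 3664) ≈ 14.517)
o = -114 (o = Add(-119, Mul(-1, Add(-4, -1))) = Add(-119, Mul(-1, -5)) = Add(-119, 5) = -114)
Mul(Add(-212, -196), Add(J, o)) = Mul(Add(-212, -196), Add(Rational(53191, 3664), -114)) = Mul(-408, Rational(-364505, 3664)) = Rational(18589755, 458)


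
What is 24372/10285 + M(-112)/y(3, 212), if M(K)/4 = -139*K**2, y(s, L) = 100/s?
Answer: -10759732476/51425 ≈ -2.0923e+5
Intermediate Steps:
M(K) = -556*K**2 (M(K) = 4*(-139*K**2) = -556*K**2)
24372/10285 + M(-112)/y(3, 212) = 24372/10285 + (-556*(-112)**2)/((100/3)) = 24372*(1/10285) + (-556*12544)/((100*(1/3))) = 24372/10285 - 6974464/100/3 = 24372/10285 - 6974464*3/100 = 24372/10285 - 5230848/25 = -10759732476/51425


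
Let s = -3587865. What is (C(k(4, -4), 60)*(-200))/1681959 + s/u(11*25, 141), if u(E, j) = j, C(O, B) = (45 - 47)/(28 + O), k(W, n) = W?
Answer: -4023094550515/158104146 ≈ -25446.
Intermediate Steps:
C(O, B) = -2/(28 + O)
(C(k(4, -4), 60)*(-200))/1681959 + s/u(11*25, 141) = (-2/(28 + 4)*(-200))/1681959 - 3587865/141 = (-2/32*(-200))*(1/1681959) - 3587865*1/141 = (-2*1/32*(-200))*(1/1681959) - 1195955/47 = -1/16*(-200)*(1/1681959) - 1195955/47 = (25/2)*(1/1681959) - 1195955/47 = 25/3363918 - 1195955/47 = -4023094550515/158104146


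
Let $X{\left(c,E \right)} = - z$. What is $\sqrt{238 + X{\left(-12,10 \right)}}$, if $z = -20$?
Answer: $\sqrt{258} \approx 16.062$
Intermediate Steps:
$X{\left(c,E \right)} = 20$ ($X{\left(c,E \right)} = \left(-1\right) \left(-20\right) = 20$)
$\sqrt{238 + X{\left(-12,10 \right)}} = \sqrt{238 + 20} = \sqrt{258}$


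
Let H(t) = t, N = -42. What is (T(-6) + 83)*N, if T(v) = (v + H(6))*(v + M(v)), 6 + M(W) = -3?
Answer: -3486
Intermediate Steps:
M(W) = -9 (M(W) = -6 - 3 = -9)
T(v) = (-9 + v)*(6 + v) (T(v) = (v + 6)*(v - 9) = (6 + v)*(-9 + v) = (-9 + v)*(6 + v))
(T(-6) + 83)*N = ((-54 + (-6)² - 3*(-6)) + 83)*(-42) = ((-54 + 36 + 18) + 83)*(-42) = (0 + 83)*(-42) = 83*(-42) = -3486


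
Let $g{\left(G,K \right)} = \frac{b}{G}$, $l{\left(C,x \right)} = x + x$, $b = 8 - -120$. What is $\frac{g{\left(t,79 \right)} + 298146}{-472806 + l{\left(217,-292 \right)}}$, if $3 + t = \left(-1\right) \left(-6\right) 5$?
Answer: $- \frac{805007}{1278153} \approx -0.62982$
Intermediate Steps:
$b = 128$ ($b = 8 + 120 = 128$)
$t = 27$ ($t = -3 + \left(-1\right) \left(-6\right) 5 = -3 + 6 \cdot 5 = -3 + 30 = 27$)
$l{\left(C,x \right)} = 2 x$
$g{\left(G,K \right)} = \frac{128}{G}$
$\frac{g{\left(t,79 \right)} + 298146}{-472806 + l{\left(217,-292 \right)}} = \frac{\frac{128}{27} + 298146}{-472806 + 2 \left(-292\right)} = \frac{128 \cdot \frac{1}{27} + 298146}{-472806 - 584} = \frac{\frac{128}{27} + 298146}{-473390} = \frac{8050070}{27} \left(- \frac{1}{473390}\right) = - \frac{805007}{1278153}$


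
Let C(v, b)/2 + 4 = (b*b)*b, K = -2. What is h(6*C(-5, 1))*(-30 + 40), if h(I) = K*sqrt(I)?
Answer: -120*I ≈ -120.0*I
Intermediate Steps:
C(v, b) = -8 + 2*b**3 (C(v, b) = -8 + 2*((b*b)*b) = -8 + 2*(b**2*b) = -8 + 2*b**3)
h(I) = -2*sqrt(I)
h(6*C(-5, 1))*(-30 + 40) = (-2*sqrt(6)*sqrt(-8 + 2*1**3))*(-30 + 40) = -2*sqrt(6)*sqrt(-8 + 2*1)*10 = -2*sqrt(6)*sqrt(-8 + 2)*10 = -2*6*I*10 = -12*I*10 = -120*I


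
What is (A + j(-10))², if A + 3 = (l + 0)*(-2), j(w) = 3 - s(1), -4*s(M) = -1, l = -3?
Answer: 529/16 ≈ 33.063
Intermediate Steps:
s(M) = ¼ (s(M) = -¼*(-1) = ¼)
j(w) = 11/4 (j(w) = 3 - 1*¼ = 3 - ¼ = 11/4)
A = 3 (A = -3 + (-3 + 0)*(-2) = -3 - 3*(-2) = -3 + 6 = 3)
(A + j(-10))² = (3 + 11/4)² = (23/4)² = 529/16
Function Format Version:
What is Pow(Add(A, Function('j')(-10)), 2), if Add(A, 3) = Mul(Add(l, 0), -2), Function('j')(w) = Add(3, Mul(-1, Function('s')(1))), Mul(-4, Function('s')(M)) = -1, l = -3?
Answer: Rational(529, 16) ≈ 33.063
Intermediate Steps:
Function('s')(M) = Rational(1, 4) (Function('s')(M) = Mul(Rational(-1, 4), -1) = Rational(1, 4))
Function('j')(w) = Rational(11, 4) (Function('j')(w) = Add(3, Mul(-1, Rational(1, 4))) = Add(3, Rational(-1, 4)) = Rational(11, 4))
A = 3 (A = Add(-3, Mul(Add(-3, 0), -2)) = Add(-3, Mul(-3, -2)) = Add(-3, 6) = 3)
Pow(Add(A, Function('j')(-10)), 2) = Pow(Add(3, Rational(11, 4)), 2) = Pow(Rational(23, 4), 2) = Rational(529, 16)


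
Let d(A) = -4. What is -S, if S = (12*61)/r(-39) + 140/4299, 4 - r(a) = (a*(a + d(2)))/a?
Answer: -3153448/202053 ≈ -15.607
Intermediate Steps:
r(a) = 8 - a (r(a) = 4 - a*(a - 4)/a = 4 - a*(-4 + a)/a = 4 - (-4 + a) = 4 + (4 - a) = 8 - a)
S = 3153448/202053 (S = (12*61)/(8 - 1*(-39)) + 140/4299 = 732/(8 + 39) + 140*(1/4299) = 732/47 + 140/4299 = 3153448/202053 ≈ 15.607)
-S = -1*3153448/202053 = -3153448/202053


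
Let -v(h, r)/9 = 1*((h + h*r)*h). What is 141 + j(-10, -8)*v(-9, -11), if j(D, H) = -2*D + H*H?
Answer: 612501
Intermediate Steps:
v(h, r) = -9*h*(h + h*r) (v(h, r) = -9*(h + h*r)*h = -9*h*(h + h*r))
j(D, H) = H**2 - 2*D (j(D, H) = -2*D + H**2 = H**2 - 2*D)
141 + j(-10, -8)*v(-9, -11) = 141 + ((-8)**2 - 2*(-10))*(9*(-9)**2*(-1 - 1*(-11))) = 141 + (64 + 20)*(9*81*(-1 + 11)) = 141 + 84*(9*81*10) = 141 + 84*7290 = 141 + 612360 = 612501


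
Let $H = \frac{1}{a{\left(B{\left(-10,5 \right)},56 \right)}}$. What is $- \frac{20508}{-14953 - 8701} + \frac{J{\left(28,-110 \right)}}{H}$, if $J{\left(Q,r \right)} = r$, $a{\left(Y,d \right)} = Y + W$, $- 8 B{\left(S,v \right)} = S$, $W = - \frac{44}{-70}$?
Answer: $- \frac{34071955}{165578} \approx -205.78$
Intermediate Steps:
$W = \frac{22}{35}$ ($W = \left(-44\right) \left(- \frac{1}{70}\right) = \frac{22}{35} \approx 0.62857$)
$B{\left(S,v \right)} = - \frac{S}{8}$
$a{\left(Y,d \right)} = \frac{22}{35} + Y$ ($a{\left(Y,d \right)} = Y + \frac{22}{35} = \frac{22}{35} + Y$)
$H = \frac{140}{263}$ ($H = \frac{1}{\frac{22}{35} - - \frac{5}{4}} = \frac{1}{\frac{22}{35} + \frac{5}{4}} = \frac{1}{\frac{263}{140}} = \frac{140}{263} \approx 0.53232$)
$- \frac{20508}{-14953 - 8701} + \frac{J{\left(28,-110 \right)}}{H} = - \frac{20508}{-14953 - 8701} - \frac{110}{\frac{140}{263}} = - \frac{20508}{-23654} - \frac{2893}{14} = \left(-20508\right) \left(- \frac{1}{23654}\right) - \frac{2893}{14} = \frac{10254}{11827} - \frac{2893}{14} = - \frac{34071955}{165578}$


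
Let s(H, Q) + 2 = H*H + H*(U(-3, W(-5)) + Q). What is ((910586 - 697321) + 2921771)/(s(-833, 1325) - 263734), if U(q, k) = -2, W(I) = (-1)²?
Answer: -1567518/335953 ≈ -4.6659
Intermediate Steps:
W(I) = 1
s(H, Q) = -2 + H² + H*(-2 + Q) (s(H, Q) = -2 + (H*H + H*(-2 + Q)) = -2 + (H² + H*(-2 + Q)) = -2 + H² + H*(-2 + Q))
((910586 - 697321) + 2921771)/(s(-833, 1325) - 263734) = ((910586 - 697321) + 2921771)/((-2 + (-833)² - 2*(-833) - 833*1325) - 263734) = (213265 + 2921771)/((-2 + 693889 + 1666 - 1103725) - 263734) = 3135036/(-408172 - 263734) = 3135036/(-671906) = 3135036*(-1/671906) = -1567518/335953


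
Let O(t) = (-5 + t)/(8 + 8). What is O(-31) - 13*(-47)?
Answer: 2435/4 ≈ 608.75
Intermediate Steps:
O(t) = -5/16 + t/16 (O(t) = (-5 + t)/16 = (-5 + t)*(1/16) = -5/16 + t/16)
O(-31) - 13*(-47) = (-5/16 + (1/16)*(-31)) - 13*(-47) = (-5/16 - 31/16) - 1*(-611) = -9/4 + 611 = 2435/4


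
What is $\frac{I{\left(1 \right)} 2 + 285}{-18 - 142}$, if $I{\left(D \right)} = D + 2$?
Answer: $- \frac{291}{160} \approx -1.8188$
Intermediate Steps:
$I{\left(D \right)} = 2 + D$
$\frac{I{\left(1 \right)} 2 + 285}{-18 - 142} = \frac{\left(2 + 1\right) 2 + 285}{-18 - 142} = \frac{3 \cdot 2 + 285}{-160} = \left(6 + 285\right) \left(- \frac{1}{160}\right) = 291 \left(- \frac{1}{160}\right) = - \frac{291}{160}$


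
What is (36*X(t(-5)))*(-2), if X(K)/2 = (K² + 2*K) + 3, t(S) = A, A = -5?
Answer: -2592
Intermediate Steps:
t(S) = -5
X(K) = 6 + 2*K² + 4*K (X(K) = 2*((K² + 2*K) + 3) = 2*(3 + K² + 2*K) = 6 + 2*K² + 4*K)
(36*X(t(-5)))*(-2) = (36*(6 + 2*(-5)² + 4*(-5)))*(-2) = (36*(6 + 2*25 - 20))*(-2) = (36*(6 + 50 - 20))*(-2) = (36*36)*(-2) = 1296*(-2) = -2592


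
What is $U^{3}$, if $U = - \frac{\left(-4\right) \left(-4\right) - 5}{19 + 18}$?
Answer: $- \frac{1331}{50653} \approx -0.026277$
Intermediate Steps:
$U = - \frac{11}{37}$ ($U = - \frac{16 - 5}{37} = - \frac{11}{37} \approx -0.2973$)
$U^{3} = \left(- \frac{11}{37}\right)^{3} = - \frac{1331}{50653}$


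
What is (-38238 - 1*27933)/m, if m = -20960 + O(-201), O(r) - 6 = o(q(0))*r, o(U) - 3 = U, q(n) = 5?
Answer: 66171/22562 ≈ 2.9328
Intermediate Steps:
o(U) = 3 + U
O(r) = 6 + 8*r (O(r) = 6 + (3 + 5)*r = 6 + 8*r)
m = -22562 (m = -20960 + (6 + 8*(-201)) = -20960 + (6 - 1608) = -20960 - 1602 = -22562)
(-38238 - 1*27933)/m = (-38238 - 1*27933)/(-22562) = (-38238 - 27933)*(-1/22562) = -66171*(-1/22562) = 66171/22562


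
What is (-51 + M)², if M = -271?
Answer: 103684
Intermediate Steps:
(-51 + M)² = (-51 - 271)² = (-322)² = 103684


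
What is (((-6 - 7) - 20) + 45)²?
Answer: 144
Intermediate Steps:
(((-6 - 7) - 20) + 45)² = ((-13 - 20) + 45)² = (-33 + 45)² = 12² = 144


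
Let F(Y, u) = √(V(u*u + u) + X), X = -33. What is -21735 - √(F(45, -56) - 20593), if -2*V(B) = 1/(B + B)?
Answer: -21735 - √(-48838358800 + 770*I*√313051970)/1540 ≈ -21735.0 - 143.5*I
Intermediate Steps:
V(B) = -1/(4*B) (V(B) = -1/(2*(B + B)) = -1/(2*B)/2 = -1/(4*B))
F(Y, u) = √(-33 - 1/(4*(u + u²))) (F(Y, u) = √(-1/(4*(u*u + u)) - 33) = √(-1/(4*(u² + u)) - 33) = √(-1/(4*(u + u²)) - 33) = √(-33 - 1/(4*(u + u²))))
-21735 - √(F(45, -56) - 20593) = -21735 - √(√((-1 - 132*(-56)*(1 - 56))/((-56)*(1 - 56)))/2 - 20593) = -21735 - √(√(-1/56*(-1 - 132*(-56)*(-55))/(-55))/2 - 20593) = -21735 - √(√(-1/56*(-1/55)*(-1 - 406560))/2 - 20593) = -21735 - √(√(-1/56*(-1/55)*(-406561))/2 - 20593) = -21735 - √(√(-406561/3080)/2 - 20593) = -21735 - √((I*√313051970/1540)/2 - 20593) = -21735 - √(I*√313051970/3080 - 20593) = -21735 - √(-20593 + I*√313051970/3080)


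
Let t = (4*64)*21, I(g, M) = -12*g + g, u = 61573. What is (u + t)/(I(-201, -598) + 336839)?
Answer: 66949/339050 ≈ 0.19746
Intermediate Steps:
I(g, M) = -11*g
t = 5376 (t = 256*21 = 5376)
(u + t)/(I(-201, -598) + 336839) = (61573 + 5376)/(-11*(-201) + 336839) = 66949/(2211 + 336839) = 66949/339050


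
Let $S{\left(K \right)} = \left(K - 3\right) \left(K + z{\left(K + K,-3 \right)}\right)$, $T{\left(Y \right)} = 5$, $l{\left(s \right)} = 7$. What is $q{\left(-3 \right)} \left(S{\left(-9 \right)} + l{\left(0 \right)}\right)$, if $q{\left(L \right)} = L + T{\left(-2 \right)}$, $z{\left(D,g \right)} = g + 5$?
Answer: $182$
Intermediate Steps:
$z{\left(D,g \right)} = 5 + g$
$q{\left(L \right)} = 5 + L$ ($q{\left(L \right)} = L + 5 = 5 + L$)
$S{\left(K \right)} = \left(-3 + K\right) \left(2 + K\right)$ ($S{\left(K \right)} = \left(K - 3\right) \left(K + \left(5 - 3\right)\right) = \left(-3 + K\right) \left(K + 2\right) = \left(-3 + K\right) \left(2 + K\right)$)
$q{\left(-3 \right)} \left(S{\left(-9 \right)} + l{\left(0 \right)}\right) = \left(5 - 3\right) \left(\left(-6 + \left(-9\right)^{2} - -9\right) + 7\right) = 2 \left(\left(-6 + 81 + 9\right) + 7\right) = 2 \left(84 + 7\right) = 2 \cdot 91 = 182$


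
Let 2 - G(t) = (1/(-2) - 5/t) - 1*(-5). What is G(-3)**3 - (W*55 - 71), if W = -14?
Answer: 166031/216 ≈ 768.66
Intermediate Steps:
G(t) = -5/2 + 5/t (G(t) = 2 - ((1/(-2) - 5/t) - 1*(-5)) = 2 - ((1*(-1/2) - 5/t) + 5) = 2 - ((-1/2 - 5/t) + 5) = 2 - (9/2 - 5/t) = 2 + (-9/2 + 5/t) = -5/2 + 5/t)
G(-3)**3 - (W*55 - 71) = (-5/2 + 5/(-3))**3 - (-14*55 - 71) = (-5/2 + 5*(-1/3))**3 - (-770 - 71) = (-5/2 - 5/3)**3 - 1*(-841) = (-25/6)**3 + 841 = -15625/216 + 841 = 166031/216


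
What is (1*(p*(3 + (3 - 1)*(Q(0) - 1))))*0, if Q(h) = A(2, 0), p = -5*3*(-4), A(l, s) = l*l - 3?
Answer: 0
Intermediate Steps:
A(l, s) = -3 + l² (A(l, s) = l² - 3 = -3 + l²)
p = 60 (p = -15*(-4) = 60)
Q(h) = 1 (Q(h) = -3 + 2² = -3 + 4 = 1)
(1*(p*(3 + (3 - 1)*(Q(0) - 1))))*0 = (1*(60*(3 + (3 - 1)*(1 - 1))))*0 = (1*(60*(3 + 2*0)))*0 = (1*(60*(3 + 0)))*0 = (1*(60*3))*0 = (1*180)*0 = 180*0 = 0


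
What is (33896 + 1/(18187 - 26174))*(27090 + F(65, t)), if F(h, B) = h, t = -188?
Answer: 7351601216405/7987 ≈ 9.2045e+8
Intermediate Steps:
(33896 + 1/(18187 - 26174))*(27090 + F(65, t)) = (33896 + 1/(18187 - 26174))*(27090 + 65) = (33896 + 1/(-7987))*27155 = (33896 - 1/7987)*27155 = (270727351/7987)*27155 = 7351601216405/7987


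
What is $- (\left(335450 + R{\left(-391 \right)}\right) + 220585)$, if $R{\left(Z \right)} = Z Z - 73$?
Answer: $-708843$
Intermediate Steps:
$R{\left(Z \right)} = -73 + Z^{2}$ ($R{\left(Z \right)} = Z^{2} - 73 = -73 + Z^{2}$)
$- (\left(335450 + R{\left(-391 \right)}\right) + 220585) = - (\left(335450 - \left(73 - \left(-391\right)^{2}\right)\right) + 220585) = - (\left(335450 + \left(-73 + 152881\right)\right) + 220585) = - (\left(335450 + 152808\right) + 220585) = - (488258 + 220585) = \left(-1\right) 708843 = -708843$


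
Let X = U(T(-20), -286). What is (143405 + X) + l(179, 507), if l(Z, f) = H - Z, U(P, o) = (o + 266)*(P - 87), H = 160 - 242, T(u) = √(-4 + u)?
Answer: 144884 - 40*I*√6 ≈ 1.4488e+5 - 97.98*I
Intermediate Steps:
H = -82
U(P, o) = (-87 + P)*(266 + o) (U(P, o) = (266 + o)*(-87 + P) = (-87 + P)*(266 + o))
X = 1740 - 40*I*√6 (X = -23142 - 87*(-286) + 266*√(-4 - 20) + √(-4 - 20)*(-286) = -23142 + 24882 + 266*√(-24) + √(-24)*(-286) = -23142 + 24882 + 266*(2*I*√6) + (2*I*√6)*(-286) = -23142 + 24882 + 532*I*√6 - 572*I*√6 = 1740 - 40*I*√6 ≈ 1740.0 - 97.98*I)
l(Z, f) = -82 - Z
(143405 + X) + l(179, 507) = (143405 + (1740 - 40*I*√6)) + (-82 - 1*179) = (145145 - 40*I*√6) + (-82 - 179) = (145145 - 40*I*√6) - 261 = 144884 - 40*I*√6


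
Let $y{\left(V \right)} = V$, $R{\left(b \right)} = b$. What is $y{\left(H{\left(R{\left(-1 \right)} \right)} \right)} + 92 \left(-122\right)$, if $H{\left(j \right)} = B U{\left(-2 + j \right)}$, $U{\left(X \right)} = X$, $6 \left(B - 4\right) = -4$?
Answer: $-11234$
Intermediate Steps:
$B = \frac{10}{3}$ ($B = 4 + \frac{1}{6} \left(-4\right) = 4 - \frac{2}{3} = \frac{10}{3} \approx 3.3333$)
$H{\left(j \right)} = - \frac{20}{3} + \frac{10 j}{3}$ ($H{\left(j \right)} = \frac{10 \left(-2 + j\right)}{3} = - \frac{20}{3} + \frac{10 j}{3}$)
$y{\left(H{\left(R{\left(-1 \right)} \right)} \right)} + 92 \left(-122\right) = \left(- \frac{20}{3} + \frac{10}{3} \left(-1\right)\right) + 92 \left(-122\right) = \left(- \frac{20}{3} - \frac{10}{3}\right) - 11224 = -10 - 11224 = -11234$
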